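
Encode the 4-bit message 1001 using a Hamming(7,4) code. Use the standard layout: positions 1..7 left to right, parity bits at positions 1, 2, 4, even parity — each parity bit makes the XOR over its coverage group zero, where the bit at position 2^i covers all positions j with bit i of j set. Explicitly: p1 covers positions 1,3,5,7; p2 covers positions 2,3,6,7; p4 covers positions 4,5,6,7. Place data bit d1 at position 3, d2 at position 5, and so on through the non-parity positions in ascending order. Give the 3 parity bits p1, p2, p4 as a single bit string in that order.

Place data bits at non-power-of-two positions: b3=1, b5=0, b6=0, b7=1.
p1 = XOR of data positions {3,5,7} = 1⊕0⊕1 = 0
p2 = XOR of data positions {3,6,7} = 1⊕0⊕1 = 0
p4 = XOR of data positions {5,6,7} = 0⊕0⊕1 = 1
Parity bits p1,p2,p4 = 001

001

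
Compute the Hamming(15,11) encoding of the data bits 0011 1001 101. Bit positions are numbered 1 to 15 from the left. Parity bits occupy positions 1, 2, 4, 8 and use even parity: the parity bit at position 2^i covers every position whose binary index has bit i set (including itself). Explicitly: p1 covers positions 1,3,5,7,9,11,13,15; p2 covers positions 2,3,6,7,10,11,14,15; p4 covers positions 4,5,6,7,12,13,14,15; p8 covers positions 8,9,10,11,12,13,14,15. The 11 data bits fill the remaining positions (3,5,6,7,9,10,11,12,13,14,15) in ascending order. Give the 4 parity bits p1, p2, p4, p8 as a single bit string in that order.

Place data bits at non-power-of-two positions: b3=0, b5=0, b6=1, b7=1, b9=1, b10=0, b11=0, b12=1, b13=1, b14=0, b15=1.
p1 = XOR of data positions {3,5,7,9,11,13,15} = 0⊕0⊕1⊕1⊕0⊕1⊕1 = 0
p2 = XOR of data positions {3,6,7,10,11,14,15} = 0⊕1⊕1⊕0⊕0⊕0⊕1 = 1
p4 = XOR of data positions {5,6,7,12,13,14,15} = 0⊕1⊕1⊕1⊕1⊕0⊕1 = 1
p8 = XOR of data positions {9,10,11,12,13,14,15} = 1⊕0⊕0⊕1⊕1⊕0⊕1 = 0
Parity bits p1,p2,p4,p8 = 0110

0110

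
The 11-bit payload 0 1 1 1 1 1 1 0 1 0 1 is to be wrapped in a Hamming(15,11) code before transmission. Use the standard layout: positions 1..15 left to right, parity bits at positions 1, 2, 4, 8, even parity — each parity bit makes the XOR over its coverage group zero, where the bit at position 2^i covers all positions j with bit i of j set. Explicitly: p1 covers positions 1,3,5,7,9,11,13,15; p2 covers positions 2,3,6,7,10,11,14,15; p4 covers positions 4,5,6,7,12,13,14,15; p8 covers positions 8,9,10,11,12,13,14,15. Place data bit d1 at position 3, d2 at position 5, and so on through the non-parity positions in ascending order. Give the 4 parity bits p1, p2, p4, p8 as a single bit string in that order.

0111

Place data bits at non-power-of-two positions: b3=0, b5=1, b6=1, b7=1, b9=1, b10=1, b11=1, b12=0, b13=1, b14=0, b15=1.
p1 = XOR of data positions {3,5,7,9,11,13,15} = 0⊕1⊕1⊕1⊕1⊕1⊕1 = 0
p2 = XOR of data positions {3,6,7,10,11,14,15} = 0⊕1⊕1⊕1⊕1⊕0⊕1 = 1
p4 = XOR of data positions {5,6,7,12,13,14,15} = 1⊕1⊕1⊕0⊕1⊕0⊕1 = 1
p8 = XOR of data positions {9,10,11,12,13,14,15} = 1⊕1⊕1⊕0⊕1⊕0⊕1 = 1
Parity bits p1,p2,p4,p8 = 0111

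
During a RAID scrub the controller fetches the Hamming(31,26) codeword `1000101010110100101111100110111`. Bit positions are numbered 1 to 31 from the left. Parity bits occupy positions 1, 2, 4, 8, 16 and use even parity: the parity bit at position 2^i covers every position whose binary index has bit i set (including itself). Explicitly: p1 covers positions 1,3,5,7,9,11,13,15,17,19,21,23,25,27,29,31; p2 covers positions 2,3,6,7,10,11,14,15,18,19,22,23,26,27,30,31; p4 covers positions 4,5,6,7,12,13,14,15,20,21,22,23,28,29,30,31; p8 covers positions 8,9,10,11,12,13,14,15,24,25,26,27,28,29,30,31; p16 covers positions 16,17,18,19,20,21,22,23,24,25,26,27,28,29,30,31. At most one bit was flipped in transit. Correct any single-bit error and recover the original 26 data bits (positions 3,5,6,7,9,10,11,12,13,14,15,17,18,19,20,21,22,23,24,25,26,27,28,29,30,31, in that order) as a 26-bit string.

s1: b1⊕b3⊕b5⊕b7⊕b9⊕b11⊕b13⊕b15⊕b17⊕b19⊕b21⊕b23⊕b25⊕b27⊕b29⊕b31 = 1⊕0⊕1⊕1⊕1⊕1⊕0⊕0⊕1⊕1⊕1⊕1⊕0⊕1⊕1⊕1 = 0
s2: b2⊕b3⊕b6⊕b7⊕b10⊕b11⊕b14⊕b15⊕b18⊕b19⊕b22⊕b23⊕b26⊕b27⊕b30⊕b31 = 0⊕0⊕0⊕1⊕0⊕1⊕1⊕0⊕0⊕1⊕1⊕1⊕1⊕1⊕1⊕1 = 0
s4: b4⊕b5⊕b6⊕b7⊕b12⊕b13⊕b14⊕b15⊕b20⊕b21⊕b22⊕b23⊕b28⊕b29⊕b30⊕b31 = 0⊕1⊕0⊕1⊕1⊕0⊕1⊕0⊕1⊕1⊕1⊕1⊕0⊕1⊕1⊕1 = 1
s8: b8⊕b9⊕b10⊕b11⊕b12⊕b13⊕b14⊕b15⊕b24⊕b25⊕b26⊕b27⊕b28⊕b29⊕b30⊕b31 = 0⊕1⊕0⊕1⊕1⊕0⊕1⊕0⊕0⊕0⊕1⊕1⊕0⊕1⊕1⊕1 = 1
s16: b16⊕b17⊕b18⊕b19⊕b20⊕b21⊕b22⊕b23⊕b24⊕b25⊕b26⊕b27⊕b28⊕b29⊕b30⊕b31 = 0⊕1⊕0⊕1⊕1⊕1⊕1⊕1⊕0⊕0⊕1⊕1⊕0⊕1⊕1⊕1 = 1
Syndrome (s16...s1) = 11100 → position 28.
Flip bit 28: corrected codeword = 1000101010110100101111100111111
Data bits at positions 3,5,6,7,9,10,11,12,13,14,15,17,18,19,20,21,22,23,24,25,26,27,28,29,30,31: 01011011010101111100111111

01011011010101111100111111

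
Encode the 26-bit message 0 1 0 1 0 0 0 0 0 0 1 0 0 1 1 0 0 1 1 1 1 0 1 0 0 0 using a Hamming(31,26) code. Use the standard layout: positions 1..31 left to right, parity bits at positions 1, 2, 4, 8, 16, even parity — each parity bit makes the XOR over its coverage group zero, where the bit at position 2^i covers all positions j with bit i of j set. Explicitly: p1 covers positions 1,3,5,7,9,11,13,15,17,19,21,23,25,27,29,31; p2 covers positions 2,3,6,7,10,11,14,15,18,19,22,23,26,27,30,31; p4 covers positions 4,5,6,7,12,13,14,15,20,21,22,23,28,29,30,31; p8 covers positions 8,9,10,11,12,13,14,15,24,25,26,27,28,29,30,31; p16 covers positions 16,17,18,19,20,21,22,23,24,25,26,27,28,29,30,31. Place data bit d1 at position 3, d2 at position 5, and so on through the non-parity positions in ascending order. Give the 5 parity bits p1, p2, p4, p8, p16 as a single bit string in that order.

Place data bits at non-power-of-two positions: b3=0, b5=1, b6=0, b7=1, b9=0, b10=0, b11=0, b12=0, b13=0, b14=0, b15=1, b17=0, b18=0, b19=1, b20=1, b21=0, b22=0, b23=1, b24=1, b25=1, b26=1, b27=0, b28=1, b29=0, b30=0, b31=0.
p1 = XOR of data positions {3,5,7,9,11,13,15,17,19,21,23,25,27,29,31} = 0⊕1⊕1⊕0⊕0⊕0⊕1⊕0⊕1⊕0⊕1⊕1⊕0⊕0⊕0 = 0
p2 = XOR of data positions {3,6,7,10,11,14,15,18,19,22,23,26,27,30,31} = 0⊕0⊕1⊕0⊕0⊕0⊕1⊕0⊕1⊕0⊕1⊕1⊕0⊕0⊕0 = 1
p4 = XOR of data positions {5,6,7,12,13,14,15,20,21,22,23,28,29,30,31} = 1⊕0⊕1⊕0⊕0⊕0⊕1⊕1⊕0⊕0⊕1⊕1⊕0⊕0⊕0 = 0
p8 = XOR of data positions {9,10,11,12,13,14,15,24,25,26,27,28,29,30,31} = 0⊕0⊕0⊕0⊕0⊕0⊕1⊕1⊕1⊕1⊕0⊕1⊕0⊕0⊕0 = 1
p16 = XOR of data positions {17,18,19,20,21,22,23,24,25,26,27,28,29,30,31} = 0⊕0⊕1⊕1⊕0⊕0⊕1⊕1⊕1⊕1⊕0⊕1⊕0⊕0⊕0 = 1
Parity bits p1,p2,p4,p8,p16 = 01011

01011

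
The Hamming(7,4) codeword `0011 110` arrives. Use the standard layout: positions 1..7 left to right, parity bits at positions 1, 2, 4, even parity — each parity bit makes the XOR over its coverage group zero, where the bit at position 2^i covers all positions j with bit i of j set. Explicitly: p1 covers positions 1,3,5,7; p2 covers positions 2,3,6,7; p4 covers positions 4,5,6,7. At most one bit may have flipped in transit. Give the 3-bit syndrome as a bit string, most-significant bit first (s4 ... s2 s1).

s1: b1⊕b3⊕b5⊕b7 = 0⊕1⊕1⊕0 = 0
s2: b2⊕b3⊕b6⊕b7 = 0⊕1⊕1⊕0 = 0
s4: b4⊕b5⊕b6⊕b7 = 1⊕1⊕1⊕0 = 1
Syndrome (s4...s1) = 100 → position 4.

100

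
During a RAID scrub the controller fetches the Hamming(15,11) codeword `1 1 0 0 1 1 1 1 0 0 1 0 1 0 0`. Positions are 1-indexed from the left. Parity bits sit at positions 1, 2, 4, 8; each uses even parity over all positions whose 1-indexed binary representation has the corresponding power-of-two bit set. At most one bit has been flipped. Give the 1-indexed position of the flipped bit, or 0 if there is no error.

s1: b1⊕b3⊕b5⊕b7⊕b9⊕b11⊕b13⊕b15 = 1⊕0⊕1⊕1⊕0⊕1⊕1⊕0 = 1
s2: b2⊕b3⊕b6⊕b7⊕b10⊕b11⊕b14⊕b15 = 1⊕0⊕1⊕1⊕0⊕1⊕0⊕0 = 0
s4: b4⊕b5⊕b6⊕b7⊕b12⊕b13⊕b14⊕b15 = 0⊕1⊕1⊕1⊕0⊕1⊕0⊕0 = 0
s8: b8⊕b9⊕b10⊕b11⊕b12⊕b13⊕b14⊕b15 = 1⊕0⊕0⊕1⊕0⊕1⊕0⊕0 = 1
Syndrome (s8...s1) = 1001 → position 9.

9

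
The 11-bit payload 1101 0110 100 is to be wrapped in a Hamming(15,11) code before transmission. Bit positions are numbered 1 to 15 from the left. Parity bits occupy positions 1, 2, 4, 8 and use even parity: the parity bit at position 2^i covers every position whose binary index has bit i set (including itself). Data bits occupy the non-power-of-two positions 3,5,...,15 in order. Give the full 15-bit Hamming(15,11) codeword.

101110110110100

Place data bits at non-power-of-two positions: b3=1, b5=1, b6=0, b7=1, b9=0, b10=1, b11=1, b12=0, b13=1, b14=0, b15=0.
p1 = XOR of data positions {3,5,7,9,11,13,15} = 1⊕1⊕1⊕0⊕1⊕1⊕0 = 1
p2 = XOR of data positions {3,6,7,10,11,14,15} = 1⊕0⊕1⊕1⊕1⊕0⊕0 = 0
p4 = XOR of data positions {5,6,7,12,13,14,15} = 1⊕0⊕1⊕0⊕1⊕0⊕0 = 1
p8 = XOR of data positions {9,10,11,12,13,14,15} = 0⊕1⊕1⊕0⊕1⊕0⊕0 = 1
Codeword b1..b15 = 101110110110100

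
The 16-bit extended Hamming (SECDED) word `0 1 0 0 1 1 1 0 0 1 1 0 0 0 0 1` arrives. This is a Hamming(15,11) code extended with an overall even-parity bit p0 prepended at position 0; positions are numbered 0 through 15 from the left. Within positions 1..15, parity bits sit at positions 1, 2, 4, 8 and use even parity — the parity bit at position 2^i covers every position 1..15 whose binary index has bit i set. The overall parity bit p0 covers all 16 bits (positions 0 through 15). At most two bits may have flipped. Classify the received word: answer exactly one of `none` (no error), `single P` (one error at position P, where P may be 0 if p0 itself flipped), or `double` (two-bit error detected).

single 10

s1: b1⊕b3⊕b5⊕b7⊕b9⊕b11⊕b13⊕b15 = 1⊕0⊕1⊕0⊕1⊕0⊕0⊕1 = 0
s2: b2⊕b3⊕b6⊕b7⊕b10⊕b11⊕b14⊕b15 = 0⊕0⊕1⊕0⊕1⊕0⊕0⊕1 = 1
s4: b4⊕b5⊕b6⊕b7⊕b12⊕b13⊕b14⊕b15 = 1⊕1⊕1⊕0⊕0⊕0⊕0⊕1 = 0
s8: b8⊕b9⊕b10⊕b11⊕b12⊕b13⊕b14⊕b15 = 0⊕1⊕1⊕0⊕0⊕0⊕0⊕1 = 1
Syndrome (s8...s1) = 1010 → position 10.
Overall parity (XOR of all 16 bits, including p0): 0⊕1⊕0⊕0⊕1⊕1⊕1⊕0⊕0⊕1⊕1⊕0⊕0⊕0⊕0⊕1 = 1
Overall=1, syndrome position=10 → single-bit error at position 10.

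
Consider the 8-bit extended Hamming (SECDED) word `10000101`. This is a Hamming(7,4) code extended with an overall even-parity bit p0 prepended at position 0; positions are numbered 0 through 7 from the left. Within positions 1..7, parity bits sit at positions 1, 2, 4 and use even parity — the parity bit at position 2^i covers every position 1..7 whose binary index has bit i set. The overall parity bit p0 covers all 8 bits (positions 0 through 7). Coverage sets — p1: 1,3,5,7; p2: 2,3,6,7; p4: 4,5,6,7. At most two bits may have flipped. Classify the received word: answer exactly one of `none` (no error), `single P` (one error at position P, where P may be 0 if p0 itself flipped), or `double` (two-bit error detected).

s1: b1⊕b3⊕b5⊕b7 = 0⊕0⊕1⊕1 = 0
s2: b2⊕b3⊕b6⊕b7 = 0⊕0⊕0⊕1 = 1
s4: b4⊕b5⊕b6⊕b7 = 0⊕1⊕0⊕1 = 0
Syndrome (s4...s1) = 010 → position 2.
Overall parity (XOR of all 8 bits, including p0): 1⊕0⊕0⊕0⊕0⊕1⊕0⊕1 = 1
Overall=1, syndrome position=2 → single-bit error at position 2.

single 2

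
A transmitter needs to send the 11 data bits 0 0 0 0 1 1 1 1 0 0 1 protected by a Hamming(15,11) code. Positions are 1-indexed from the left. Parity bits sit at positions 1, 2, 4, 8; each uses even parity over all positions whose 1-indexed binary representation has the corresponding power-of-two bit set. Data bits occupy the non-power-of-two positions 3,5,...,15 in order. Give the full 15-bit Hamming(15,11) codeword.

Place data bits at non-power-of-two positions: b3=0, b5=0, b6=0, b7=0, b9=1, b10=1, b11=1, b12=1, b13=0, b14=0, b15=1.
p1 = XOR of data positions {3,5,7,9,11,13,15} = 0⊕0⊕0⊕1⊕1⊕0⊕1 = 1
p2 = XOR of data positions {3,6,7,10,11,14,15} = 0⊕0⊕0⊕1⊕1⊕0⊕1 = 1
p4 = XOR of data positions {5,6,7,12,13,14,15} = 0⊕0⊕0⊕1⊕0⊕0⊕1 = 0
p8 = XOR of data positions {9,10,11,12,13,14,15} = 1⊕1⊕1⊕1⊕0⊕0⊕1 = 1
Codeword b1..b15 = 110000011111001

110000011111001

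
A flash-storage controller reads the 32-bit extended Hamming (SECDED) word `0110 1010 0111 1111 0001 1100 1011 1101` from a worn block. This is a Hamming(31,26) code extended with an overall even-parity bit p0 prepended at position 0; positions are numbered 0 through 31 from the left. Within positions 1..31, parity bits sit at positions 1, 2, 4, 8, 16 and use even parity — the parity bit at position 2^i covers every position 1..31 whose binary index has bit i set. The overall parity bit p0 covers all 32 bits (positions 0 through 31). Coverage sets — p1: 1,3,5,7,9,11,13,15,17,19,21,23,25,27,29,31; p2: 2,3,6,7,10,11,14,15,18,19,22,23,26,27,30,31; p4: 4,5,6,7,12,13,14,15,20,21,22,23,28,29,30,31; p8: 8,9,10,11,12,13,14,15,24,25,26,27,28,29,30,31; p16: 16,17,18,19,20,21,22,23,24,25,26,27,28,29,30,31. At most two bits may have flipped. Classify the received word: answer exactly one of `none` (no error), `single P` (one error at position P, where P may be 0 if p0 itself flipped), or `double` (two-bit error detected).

double

s1: b1⊕b3⊕b5⊕b7⊕b9⊕b11⊕b13⊕b15⊕b17⊕b19⊕b21⊕b23⊕b25⊕b27⊕b29⊕b31 = 1⊕0⊕0⊕0⊕1⊕1⊕1⊕1⊕0⊕1⊕1⊕0⊕0⊕1⊕1⊕1 = 0
s2: b2⊕b3⊕b6⊕b7⊕b10⊕b11⊕b14⊕b15⊕b18⊕b19⊕b22⊕b23⊕b26⊕b27⊕b30⊕b31 = 1⊕0⊕1⊕0⊕1⊕1⊕1⊕1⊕0⊕1⊕0⊕0⊕1⊕1⊕0⊕1 = 0
s4: b4⊕b5⊕b6⊕b7⊕b12⊕b13⊕b14⊕b15⊕b20⊕b21⊕b22⊕b23⊕b28⊕b29⊕b30⊕b31 = 1⊕0⊕1⊕0⊕1⊕1⊕1⊕1⊕1⊕1⊕0⊕0⊕1⊕1⊕0⊕1 = 1
s8: b8⊕b9⊕b10⊕b11⊕b12⊕b13⊕b14⊕b15⊕b24⊕b25⊕b26⊕b27⊕b28⊕b29⊕b30⊕b31 = 0⊕1⊕1⊕1⊕1⊕1⊕1⊕1⊕1⊕0⊕1⊕1⊕1⊕1⊕0⊕1 = 1
s16: b16⊕b17⊕b18⊕b19⊕b20⊕b21⊕b22⊕b23⊕b24⊕b25⊕b26⊕b27⊕b28⊕b29⊕b30⊕b31 = 0⊕0⊕0⊕1⊕1⊕1⊕0⊕0⊕1⊕0⊕1⊕1⊕1⊕1⊕0⊕1 = 1
Syndrome (s16...s1) = 11100 → position 28.
Overall parity (XOR of all 32 bits, including p0): 0⊕1⊕1⊕0⊕1⊕0⊕1⊕0⊕0⊕1⊕1⊕1⊕1⊕1⊕1⊕1⊕0⊕0⊕0⊕1⊕1⊕1⊕0⊕0⊕1⊕0⊕1⊕1⊕1⊕1⊕0⊕1 = 0
Overall=0, syndrome position=28 → double-bit error detected (uncorrectable).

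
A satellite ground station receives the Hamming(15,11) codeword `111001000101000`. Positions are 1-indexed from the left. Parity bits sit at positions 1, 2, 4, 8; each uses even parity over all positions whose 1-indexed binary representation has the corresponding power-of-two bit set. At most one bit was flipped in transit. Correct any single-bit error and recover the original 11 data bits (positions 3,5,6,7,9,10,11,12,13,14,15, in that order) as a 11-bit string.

10100101000

s1: b1⊕b3⊕b5⊕b7⊕b9⊕b11⊕b13⊕b15 = 1⊕1⊕0⊕0⊕0⊕0⊕0⊕0 = 0
s2: b2⊕b3⊕b6⊕b7⊕b10⊕b11⊕b14⊕b15 = 1⊕1⊕1⊕0⊕1⊕0⊕0⊕0 = 0
s4: b4⊕b5⊕b6⊕b7⊕b12⊕b13⊕b14⊕b15 = 0⊕0⊕1⊕0⊕1⊕0⊕0⊕0 = 0
s8: b8⊕b9⊕b10⊕b11⊕b12⊕b13⊕b14⊕b15 = 0⊕0⊕1⊕0⊕1⊕0⊕0⊕0 = 0
Syndrome (s8...s1) = 0000 → position 0 (no error).
No correction needed.
Data bits at positions 3,5,6,7,9,10,11,12,13,14,15: 10100101000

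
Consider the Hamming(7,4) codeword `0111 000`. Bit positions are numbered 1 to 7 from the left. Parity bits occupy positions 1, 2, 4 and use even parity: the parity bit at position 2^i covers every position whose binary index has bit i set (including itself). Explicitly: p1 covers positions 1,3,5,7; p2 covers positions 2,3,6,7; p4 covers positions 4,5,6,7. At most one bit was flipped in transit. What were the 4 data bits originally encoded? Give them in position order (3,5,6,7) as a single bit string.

1100

s1: b1⊕b3⊕b5⊕b7 = 0⊕1⊕0⊕0 = 1
s2: b2⊕b3⊕b6⊕b7 = 1⊕1⊕0⊕0 = 0
s4: b4⊕b5⊕b6⊕b7 = 1⊕0⊕0⊕0 = 1
Syndrome (s4...s1) = 101 → position 5.
Flip bit 5: corrected codeword = 0111100
Data bits at positions 3,5,6,7: 1100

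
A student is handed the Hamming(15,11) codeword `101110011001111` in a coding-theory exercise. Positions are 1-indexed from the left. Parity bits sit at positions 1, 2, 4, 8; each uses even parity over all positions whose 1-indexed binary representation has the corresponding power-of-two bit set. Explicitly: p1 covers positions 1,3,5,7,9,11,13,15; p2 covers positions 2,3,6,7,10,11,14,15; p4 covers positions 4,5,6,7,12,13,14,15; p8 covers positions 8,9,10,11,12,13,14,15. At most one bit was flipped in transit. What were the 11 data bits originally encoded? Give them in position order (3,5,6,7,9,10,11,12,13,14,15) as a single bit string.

s1: b1⊕b3⊕b5⊕b7⊕b9⊕b11⊕b13⊕b15 = 1⊕1⊕1⊕0⊕1⊕0⊕1⊕1 = 0
s2: b2⊕b3⊕b6⊕b7⊕b10⊕b11⊕b14⊕b15 = 0⊕1⊕0⊕0⊕0⊕0⊕1⊕1 = 1
s4: b4⊕b5⊕b6⊕b7⊕b12⊕b13⊕b14⊕b15 = 1⊕1⊕0⊕0⊕1⊕1⊕1⊕1 = 0
s8: b8⊕b9⊕b10⊕b11⊕b12⊕b13⊕b14⊕b15 = 1⊕1⊕0⊕0⊕1⊕1⊕1⊕1 = 0
Syndrome (s8...s1) = 0010 → position 2.
Flip bit 2: corrected codeword = 111110011001111
Data bits at positions 3,5,6,7,9,10,11,12,13,14,15: 11001001111

11001001111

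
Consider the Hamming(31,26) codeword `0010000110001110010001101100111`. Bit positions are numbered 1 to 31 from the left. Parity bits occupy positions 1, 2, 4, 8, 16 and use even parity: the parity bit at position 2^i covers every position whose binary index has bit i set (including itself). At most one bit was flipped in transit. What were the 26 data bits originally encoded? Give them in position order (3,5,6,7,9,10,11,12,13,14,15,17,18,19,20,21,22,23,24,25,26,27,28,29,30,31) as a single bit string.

10001000111010001101100111

s1: b1⊕b3⊕b5⊕b7⊕b9⊕b11⊕b13⊕b15⊕b17⊕b19⊕b21⊕b23⊕b25⊕b27⊕b29⊕b31 = 0⊕1⊕0⊕0⊕1⊕0⊕1⊕1⊕0⊕0⊕0⊕1⊕1⊕0⊕1⊕1 = 0
s2: b2⊕b3⊕b6⊕b7⊕b10⊕b11⊕b14⊕b15⊕b18⊕b19⊕b22⊕b23⊕b26⊕b27⊕b30⊕b31 = 0⊕1⊕0⊕0⊕0⊕0⊕1⊕1⊕1⊕0⊕1⊕1⊕1⊕0⊕1⊕1 = 1
s4: b4⊕b5⊕b6⊕b7⊕b12⊕b13⊕b14⊕b15⊕b20⊕b21⊕b22⊕b23⊕b28⊕b29⊕b30⊕b31 = 0⊕0⊕0⊕0⊕0⊕1⊕1⊕1⊕0⊕0⊕1⊕1⊕0⊕1⊕1⊕1 = 0
s8: b8⊕b9⊕b10⊕b11⊕b12⊕b13⊕b14⊕b15⊕b24⊕b25⊕b26⊕b27⊕b28⊕b29⊕b30⊕b31 = 1⊕1⊕0⊕0⊕0⊕1⊕1⊕1⊕0⊕1⊕1⊕0⊕0⊕1⊕1⊕1 = 0
s16: b16⊕b17⊕b18⊕b19⊕b20⊕b21⊕b22⊕b23⊕b24⊕b25⊕b26⊕b27⊕b28⊕b29⊕b30⊕b31 = 0⊕0⊕1⊕0⊕0⊕0⊕1⊕1⊕0⊕1⊕1⊕0⊕0⊕1⊕1⊕1 = 0
Syndrome (s16...s1) = 00010 → position 2.
Flip bit 2: corrected codeword = 0110000110001110010001101100111
Data bits at positions 3,5,6,7,9,10,11,12,13,14,15,17,18,19,20,21,22,23,24,25,26,27,28,29,30,31: 10001000111010001101100111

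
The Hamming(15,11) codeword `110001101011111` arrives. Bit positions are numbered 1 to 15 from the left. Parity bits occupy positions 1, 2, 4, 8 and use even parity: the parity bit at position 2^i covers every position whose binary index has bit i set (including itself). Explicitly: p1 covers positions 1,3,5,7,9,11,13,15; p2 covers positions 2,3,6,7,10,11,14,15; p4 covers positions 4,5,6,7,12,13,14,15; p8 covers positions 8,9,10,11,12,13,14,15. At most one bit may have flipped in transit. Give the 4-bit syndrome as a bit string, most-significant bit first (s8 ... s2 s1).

s1: b1⊕b3⊕b5⊕b7⊕b9⊕b11⊕b13⊕b15 = 1⊕0⊕0⊕1⊕1⊕1⊕1⊕1 = 0
s2: b2⊕b3⊕b6⊕b7⊕b10⊕b11⊕b14⊕b15 = 1⊕0⊕1⊕1⊕0⊕1⊕1⊕1 = 0
s4: b4⊕b5⊕b6⊕b7⊕b12⊕b13⊕b14⊕b15 = 0⊕0⊕1⊕1⊕1⊕1⊕1⊕1 = 0
s8: b8⊕b9⊕b10⊕b11⊕b12⊕b13⊕b14⊕b15 = 0⊕1⊕0⊕1⊕1⊕1⊕1⊕1 = 0
Syndrome (s8...s1) = 0000 → position 0 (no error).

0000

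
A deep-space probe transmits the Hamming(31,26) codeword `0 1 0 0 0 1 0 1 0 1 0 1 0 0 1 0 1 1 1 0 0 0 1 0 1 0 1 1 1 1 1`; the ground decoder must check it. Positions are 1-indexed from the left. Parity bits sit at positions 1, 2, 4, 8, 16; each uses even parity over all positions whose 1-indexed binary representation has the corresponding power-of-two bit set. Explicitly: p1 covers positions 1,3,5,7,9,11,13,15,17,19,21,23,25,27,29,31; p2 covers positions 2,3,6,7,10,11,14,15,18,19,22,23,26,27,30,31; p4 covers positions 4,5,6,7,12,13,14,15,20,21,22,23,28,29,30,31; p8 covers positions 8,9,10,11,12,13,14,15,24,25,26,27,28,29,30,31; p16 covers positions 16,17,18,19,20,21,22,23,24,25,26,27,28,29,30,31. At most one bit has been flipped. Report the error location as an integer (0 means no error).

s1: b1⊕b3⊕b5⊕b7⊕b9⊕b11⊕b13⊕b15⊕b17⊕b19⊕b21⊕b23⊕b25⊕b27⊕b29⊕b31 = 0⊕0⊕0⊕0⊕0⊕0⊕0⊕1⊕1⊕1⊕0⊕1⊕1⊕1⊕1⊕1 = 0
s2: b2⊕b3⊕b6⊕b7⊕b10⊕b11⊕b14⊕b15⊕b18⊕b19⊕b22⊕b23⊕b26⊕b27⊕b30⊕b31 = 1⊕0⊕1⊕0⊕1⊕0⊕0⊕1⊕1⊕1⊕0⊕1⊕0⊕1⊕1⊕1 = 0
s4: b4⊕b5⊕b6⊕b7⊕b12⊕b13⊕b14⊕b15⊕b20⊕b21⊕b22⊕b23⊕b28⊕b29⊕b30⊕b31 = 0⊕0⊕1⊕0⊕1⊕0⊕0⊕1⊕0⊕0⊕0⊕1⊕1⊕1⊕1⊕1 = 0
s8: b8⊕b9⊕b10⊕b11⊕b12⊕b13⊕b14⊕b15⊕b24⊕b25⊕b26⊕b27⊕b28⊕b29⊕b30⊕b31 = 1⊕0⊕1⊕0⊕1⊕0⊕0⊕1⊕0⊕1⊕0⊕1⊕1⊕1⊕1⊕1 = 0
s16: b16⊕b17⊕b18⊕b19⊕b20⊕b21⊕b22⊕b23⊕b24⊕b25⊕b26⊕b27⊕b28⊕b29⊕b30⊕b31 = 0⊕1⊕1⊕1⊕0⊕0⊕0⊕1⊕0⊕1⊕0⊕1⊕1⊕1⊕1⊕1 = 0
Syndrome (s16...s1) = 00000 → position 0 (no error).

0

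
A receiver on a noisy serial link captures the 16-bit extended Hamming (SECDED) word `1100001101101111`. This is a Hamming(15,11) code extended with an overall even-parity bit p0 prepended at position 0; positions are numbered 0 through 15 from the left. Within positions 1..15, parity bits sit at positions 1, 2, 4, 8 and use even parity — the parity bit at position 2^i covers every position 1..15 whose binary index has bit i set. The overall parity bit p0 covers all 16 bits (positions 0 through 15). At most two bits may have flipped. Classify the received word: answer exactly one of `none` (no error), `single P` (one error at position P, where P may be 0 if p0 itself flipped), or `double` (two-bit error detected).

s1: b1⊕b3⊕b5⊕b7⊕b9⊕b11⊕b13⊕b15 = 1⊕0⊕0⊕1⊕1⊕0⊕1⊕1 = 1
s2: b2⊕b3⊕b6⊕b7⊕b10⊕b11⊕b14⊕b15 = 0⊕0⊕1⊕1⊕1⊕0⊕1⊕1 = 1
s4: b4⊕b5⊕b6⊕b7⊕b12⊕b13⊕b14⊕b15 = 0⊕0⊕1⊕1⊕1⊕1⊕1⊕1 = 0
s8: b8⊕b9⊕b10⊕b11⊕b12⊕b13⊕b14⊕b15 = 0⊕1⊕1⊕0⊕1⊕1⊕1⊕1 = 0
Syndrome (s8...s1) = 0011 → position 3.
Overall parity (XOR of all 16 bits, including p0): 1⊕1⊕0⊕0⊕0⊕0⊕1⊕1⊕0⊕1⊕1⊕0⊕1⊕1⊕1⊕1 = 0
Overall=0, syndrome position=3 → double-bit error detected (uncorrectable).

double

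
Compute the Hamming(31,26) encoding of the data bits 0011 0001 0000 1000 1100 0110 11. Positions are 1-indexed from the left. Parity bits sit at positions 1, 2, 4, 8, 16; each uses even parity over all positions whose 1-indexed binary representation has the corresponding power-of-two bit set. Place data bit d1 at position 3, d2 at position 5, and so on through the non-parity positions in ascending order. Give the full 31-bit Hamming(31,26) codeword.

0000011100010001010001100011011

Place data bits at non-power-of-two positions: b3=0, b5=0, b6=1, b7=1, b9=0, b10=0, b11=0, b12=1, b13=0, b14=0, b15=0, b17=0, b18=1, b19=0, b20=0, b21=0, b22=1, b23=1, b24=0, b25=0, b26=0, b27=1, b28=1, b29=0, b30=1, b31=1.
p1 = XOR of data positions {3,5,7,9,11,13,15,17,19,21,23,25,27,29,31} = 0⊕0⊕1⊕0⊕0⊕0⊕0⊕0⊕0⊕0⊕1⊕0⊕1⊕0⊕1 = 0
p2 = XOR of data positions {3,6,7,10,11,14,15,18,19,22,23,26,27,30,31} = 0⊕1⊕1⊕0⊕0⊕0⊕0⊕1⊕0⊕1⊕1⊕0⊕1⊕1⊕1 = 0
p4 = XOR of data positions {5,6,7,12,13,14,15,20,21,22,23,28,29,30,31} = 0⊕1⊕1⊕1⊕0⊕0⊕0⊕0⊕0⊕1⊕1⊕1⊕0⊕1⊕1 = 0
p8 = XOR of data positions {9,10,11,12,13,14,15,24,25,26,27,28,29,30,31} = 0⊕0⊕0⊕1⊕0⊕0⊕0⊕0⊕0⊕0⊕1⊕1⊕0⊕1⊕1 = 1
p16 = XOR of data positions {17,18,19,20,21,22,23,24,25,26,27,28,29,30,31} = 0⊕1⊕0⊕0⊕0⊕1⊕1⊕0⊕0⊕0⊕1⊕1⊕0⊕1⊕1 = 1
Codeword b1..b31 = 0000011100010001010001100011011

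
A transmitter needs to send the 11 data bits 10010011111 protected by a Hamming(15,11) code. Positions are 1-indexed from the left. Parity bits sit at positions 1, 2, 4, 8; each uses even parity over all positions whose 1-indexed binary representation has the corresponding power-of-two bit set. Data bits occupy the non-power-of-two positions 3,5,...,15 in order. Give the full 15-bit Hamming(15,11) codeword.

111100110011111

Place data bits at non-power-of-two positions: b3=1, b5=0, b6=0, b7=1, b9=0, b10=0, b11=1, b12=1, b13=1, b14=1, b15=1.
p1 = XOR of data positions {3,5,7,9,11,13,15} = 1⊕0⊕1⊕0⊕1⊕1⊕1 = 1
p2 = XOR of data positions {3,6,7,10,11,14,15} = 1⊕0⊕1⊕0⊕1⊕1⊕1 = 1
p4 = XOR of data positions {5,6,7,12,13,14,15} = 0⊕0⊕1⊕1⊕1⊕1⊕1 = 1
p8 = XOR of data positions {9,10,11,12,13,14,15} = 0⊕0⊕1⊕1⊕1⊕1⊕1 = 1
Codeword b1..b15 = 111100110011111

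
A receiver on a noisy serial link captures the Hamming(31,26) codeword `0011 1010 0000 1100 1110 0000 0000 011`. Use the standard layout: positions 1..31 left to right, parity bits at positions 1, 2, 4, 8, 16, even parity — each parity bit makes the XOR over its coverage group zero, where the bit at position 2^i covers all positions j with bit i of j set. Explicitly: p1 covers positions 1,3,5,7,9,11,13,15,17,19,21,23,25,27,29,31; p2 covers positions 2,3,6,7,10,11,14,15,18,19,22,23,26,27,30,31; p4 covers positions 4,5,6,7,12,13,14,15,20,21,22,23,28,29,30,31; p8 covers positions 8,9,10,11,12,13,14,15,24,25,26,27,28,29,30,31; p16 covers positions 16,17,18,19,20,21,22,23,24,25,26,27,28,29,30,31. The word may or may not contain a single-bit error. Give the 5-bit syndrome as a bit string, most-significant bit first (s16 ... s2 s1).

10111

s1: b1⊕b3⊕b5⊕b7⊕b9⊕b11⊕b13⊕b15⊕b17⊕b19⊕b21⊕b23⊕b25⊕b27⊕b29⊕b31 = 0⊕1⊕1⊕1⊕0⊕0⊕1⊕0⊕1⊕1⊕0⊕0⊕0⊕0⊕0⊕1 = 1
s2: b2⊕b3⊕b6⊕b7⊕b10⊕b11⊕b14⊕b15⊕b18⊕b19⊕b22⊕b23⊕b26⊕b27⊕b30⊕b31 = 0⊕1⊕0⊕1⊕0⊕0⊕1⊕0⊕1⊕1⊕0⊕0⊕0⊕0⊕1⊕1 = 1
s4: b4⊕b5⊕b6⊕b7⊕b12⊕b13⊕b14⊕b15⊕b20⊕b21⊕b22⊕b23⊕b28⊕b29⊕b30⊕b31 = 1⊕1⊕0⊕1⊕0⊕1⊕1⊕0⊕0⊕0⊕0⊕0⊕0⊕0⊕1⊕1 = 1
s8: b8⊕b9⊕b10⊕b11⊕b12⊕b13⊕b14⊕b15⊕b24⊕b25⊕b26⊕b27⊕b28⊕b29⊕b30⊕b31 = 0⊕0⊕0⊕0⊕0⊕1⊕1⊕0⊕0⊕0⊕0⊕0⊕0⊕0⊕1⊕1 = 0
s16: b16⊕b17⊕b18⊕b19⊕b20⊕b21⊕b22⊕b23⊕b24⊕b25⊕b26⊕b27⊕b28⊕b29⊕b30⊕b31 = 0⊕1⊕1⊕1⊕0⊕0⊕0⊕0⊕0⊕0⊕0⊕0⊕0⊕0⊕1⊕1 = 1
Syndrome (s16...s1) = 10111 → position 23.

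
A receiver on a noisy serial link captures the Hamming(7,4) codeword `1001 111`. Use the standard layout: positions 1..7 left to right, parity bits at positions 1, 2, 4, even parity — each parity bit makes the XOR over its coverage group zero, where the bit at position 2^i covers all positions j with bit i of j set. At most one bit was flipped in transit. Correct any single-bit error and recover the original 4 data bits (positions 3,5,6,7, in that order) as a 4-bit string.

s1: b1⊕b3⊕b5⊕b7 = 1⊕0⊕1⊕1 = 1
s2: b2⊕b3⊕b6⊕b7 = 0⊕0⊕1⊕1 = 0
s4: b4⊕b5⊕b6⊕b7 = 1⊕1⊕1⊕1 = 0
Syndrome (s4...s1) = 001 → position 1.
Flip bit 1: corrected codeword = 0001111
Data bits at positions 3,5,6,7: 0111

0111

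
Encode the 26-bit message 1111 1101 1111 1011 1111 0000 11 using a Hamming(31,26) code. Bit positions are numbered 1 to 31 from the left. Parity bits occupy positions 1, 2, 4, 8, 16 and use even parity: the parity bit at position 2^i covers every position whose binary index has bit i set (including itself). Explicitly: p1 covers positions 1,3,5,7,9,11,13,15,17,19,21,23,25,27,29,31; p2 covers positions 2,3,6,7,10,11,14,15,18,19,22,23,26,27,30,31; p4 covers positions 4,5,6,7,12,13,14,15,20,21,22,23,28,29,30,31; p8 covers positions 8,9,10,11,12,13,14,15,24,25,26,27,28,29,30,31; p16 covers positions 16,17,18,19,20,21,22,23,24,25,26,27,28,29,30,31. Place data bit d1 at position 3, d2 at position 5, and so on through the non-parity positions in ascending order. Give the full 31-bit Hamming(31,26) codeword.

Place data bits at non-power-of-two positions: b3=1, b5=1, b6=1, b7=1, b9=1, b10=1, b11=0, b12=1, b13=1, b14=1, b15=1, b17=1, b18=1, b19=0, b20=1, b21=1, b22=1, b23=1, b24=1, b25=1, b26=0, b27=0, b28=0, b29=0, b30=1, b31=1.
p1 = XOR of data positions {3,5,7,9,11,13,15,17,19,21,23,25,27,29,31} = 1⊕1⊕1⊕1⊕0⊕1⊕1⊕1⊕0⊕1⊕1⊕1⊕0⊕0⊕1 = 1
p2 = XOR of data positions {3,6,7,10,11,14,15,18,19,22,23,26,27,30,31} = 1⊕1⊕1⊕1⊕0⊕1⊕1⊕1⊕0⊕1⊕1⊕0⊕0⊕1⊕1 = 1
p4 = XOR of data positions {5,6,7,12,13,14,15,20,21,22,23,28,29,30,31} = 1⊕1⊕1⊕1⊕1⊕1⊕1⊕1⊕1⊕1⊕1⊕0⊕0⊕1⊕1 = 1
p8 = XOR of data positions {9,10,11,12,13,14,15,24,25,26,27,28,29,30,31} = 1⊕1⊕0⊕1⊕1⊕1⊕1⊕1⊕1⊕0⊕0⊕0⊕0⊕1⊕1 = 0
p16 = XOR of data positions {17,18,19,20,21,22,23,24,25,26,27,28,29,30,31} = 1⊕1⊕0⊕1⊕1⊕1⊕1⊕1⊕1⊕0⊕0⊕0⊕0⊕1⊕1 = 0
Codeword b1..b31 = 1111111011011110110111111000011

1111111011011110110111111000011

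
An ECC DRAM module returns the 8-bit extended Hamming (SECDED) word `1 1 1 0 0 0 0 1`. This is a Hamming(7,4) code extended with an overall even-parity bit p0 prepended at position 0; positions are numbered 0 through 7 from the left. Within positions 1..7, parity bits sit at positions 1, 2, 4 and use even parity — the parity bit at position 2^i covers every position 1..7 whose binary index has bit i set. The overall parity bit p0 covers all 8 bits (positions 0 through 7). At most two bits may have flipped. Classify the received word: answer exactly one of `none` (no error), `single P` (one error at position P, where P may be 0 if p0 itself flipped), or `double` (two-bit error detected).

double

s1: b1⊕b3⊕b5⊕b7 = 1⊕0⊕0⊕1 = 0
s2: b2⊕b3⊕b6⊕b7 = 1⊕0⊕0⊕1 = 0
s4: b4⊕b5⊕b6⊕b7 = 0⊕0⊕0⊕1 = 1
Syndrome (s4...s1) = 100 → position 4.
Overall parity (XOR of all 8 bits, including p0): 1⊕1⊕1⊕0⊕0⊕0⊕0⊕1 = 0
Overall=0, syndrome position=4 → double-bit error detected (uncorrectable).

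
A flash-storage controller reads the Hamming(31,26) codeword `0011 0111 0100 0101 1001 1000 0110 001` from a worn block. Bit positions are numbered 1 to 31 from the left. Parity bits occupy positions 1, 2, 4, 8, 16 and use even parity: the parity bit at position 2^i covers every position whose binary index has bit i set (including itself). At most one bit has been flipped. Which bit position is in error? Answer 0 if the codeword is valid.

s1: b1⊕b3⊕b5⊕b7⊕b9⊕b11⊕b13⊕b15⊕b17⊕b19⊕b21⊕b23⊕b25⊕b27⊕b29⊕b31 = 0⊕1⊕0⊕1⊕0⊕0⊕0⊕0⊕1⊕0⊕1⊕0⊕0⊕1⊕0⊕1 = 0
s2: b2⊕b3⊕b6⊕b7⊕b10⊕b11⊕b14⊕b15⊕b18⊕b19⊕b22⊕b23⊕b26⊕b27⊕b30⊕b31 = 0⊕1⊕1⊕1⊕1⊕0⊕1⊕0⊕0⊕0⊕0⊕0⊕1⊕1⊕0⊕1 = 0
s4: b4⊕b5⊕b6⊕b7⊕b12⊕b13⊕b14⊕b15⊕b20⊕b21⊕b22⊕b23⊕b28⊕b29⊕b30⊕b31 = 1⊕0⊕1⊕1⊕0⊕0⊕1⊕0⊕1⊕1⊕0⊕0⊕0⊕0⊕0⊕1 = 1
s8: b8⊕b9⊕b10⊕b11⊕b12⊕b13⊕b14⊕b15⊕b24⊕b25⊕b26⊕b27⊕b28⊕b29⊕b30⊕b31 = 1⊕0⊕1⊕0⊕0⊕0⊕1⊕0⊕0⊕0⊕1⊕1⊕0⊕0⊕0⊕1 = 0
s16: b16⊕b17⊕b18⊕b19⊕b20⊕b21⊕b22⊕b23⊕b24⊕b25⊕b26⊕b27⊕b28⊕b29⊕b30⊕b31 = 1⊕1⊕0⊕0⊕1⊕1⊕0⊕0⊕0⊕0⊕1⊕1⊕0⊕0⊕0⊕1 = 1
Syndrome (s16...s1) = 10100 → position 20.

20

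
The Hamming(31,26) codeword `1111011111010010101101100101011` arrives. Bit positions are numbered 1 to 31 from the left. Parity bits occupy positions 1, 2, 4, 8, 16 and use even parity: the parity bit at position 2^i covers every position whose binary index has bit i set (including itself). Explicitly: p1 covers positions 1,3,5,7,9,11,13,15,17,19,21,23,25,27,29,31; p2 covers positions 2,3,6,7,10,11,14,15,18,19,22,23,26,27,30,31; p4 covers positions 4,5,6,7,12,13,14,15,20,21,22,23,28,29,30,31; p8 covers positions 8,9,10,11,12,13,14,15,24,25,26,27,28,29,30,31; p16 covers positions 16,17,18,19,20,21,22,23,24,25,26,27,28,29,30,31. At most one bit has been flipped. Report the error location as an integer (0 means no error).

29

s1: b1⊕b3⊕b5⊕b7⊕b9⊕b11⊕b13⊕b15⊕b17⊕b19⊕b21⊕b23⊕b25⊕b27⊕b29⊕b31 = 1⊕1⊕0⊕1⊕1⊕0⊕0⊕1⊕1⊕1⊕0⊕1⊕0⊕0⊕0⊕1 = 1
s2: b2⊕b3⊕b6⊕b7⊕b10⊕b11⊕b14⊕b15⊕b18⊕b19⊕b22⊕b23⊕b26⊕b27⊕b30⊕b31 = 1⊕1⊕1⊕1⊕1⊕0⊕0⊕1⊕0⊕1⊕1⊕1⊕1⊕0⊕1⊕1 = 0
s4: b4⊕b5⊕b6⊕b7⊕b12⊕b13⊕b14⊕b15⊕b20⊕b21⊕b22⊕b23⊕b28⊕b29⊕b30⊕b31 = 1⊕0⊕1⊕1⊕1⊕0⊕0⊕1⊕1⊕0⊕1⊕1⊕1⊕0⊕1⊕1 = 1
s8: b8⊕b9⊕b10⊕b11⊕b12⊕b13⊕b14⊕b15⊕b24⊕b25⊕b26⊕b27⊕b28⊕b29⊕b30⊕b31 = 1⊕1⊕1⊕0⊕1⊕0⊕0⊕1⊕0⊕0⊕1⊕0⊕1⊕0⊕1⊕1 = 1
s16: b16⊕b17⊕b18⊕b19⊕b20⊕b21⊕b22⊕b23⊕b24⊕b25⊕b26⊕b27⊕b28⊕b29⊕b30⊕b31 = 0⊕1⊕0⊕1⊕1⊕0⊕1⊕1⊕0⊕0⊕1⊕0⊕1⊕0⊕1⊕1 = 1
Syndrome (s16...s1) = 11101 → position 29.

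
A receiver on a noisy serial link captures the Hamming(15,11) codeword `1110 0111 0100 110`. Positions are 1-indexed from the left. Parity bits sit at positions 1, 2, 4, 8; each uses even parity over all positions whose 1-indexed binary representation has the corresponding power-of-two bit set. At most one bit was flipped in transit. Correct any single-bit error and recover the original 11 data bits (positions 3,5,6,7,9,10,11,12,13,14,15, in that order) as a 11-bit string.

s1: b1⊕b3⊕b5⊕b7⊕b9⊕b11⊕b13⊕b15 = 1⊕1⊕0⊕1⊕0⊕0⊕1⊕0 = 0
s2: b2⊕b3⊕b6⊕b7⊕b10⊕b11⊕b14⊕b15 = 1⊕1⊕1⊕1⊕1⊕0⊕1⊕0 = 0
s4: b4⊕b5⊕b6⊕b7⊕b12⊕b13⊕b14⊕b15 = 0⊕0⊕1⊕1⊕0⊕1⊕1⊕0 = 0
s8: b8⊕b9⊕b10⊕b11⊕b12⊕b13⊕b14⊕b15 = 1⊕0⊕1⊕0⊕0⊕1⊕1⊕0 = 0
Syndrome (s8...s1) = 0000 → position 0 (no error).
No correction needed.
Data bits at positions 3,5,6,7,9,10,11,12,13,14,15: 10110100110

10110100110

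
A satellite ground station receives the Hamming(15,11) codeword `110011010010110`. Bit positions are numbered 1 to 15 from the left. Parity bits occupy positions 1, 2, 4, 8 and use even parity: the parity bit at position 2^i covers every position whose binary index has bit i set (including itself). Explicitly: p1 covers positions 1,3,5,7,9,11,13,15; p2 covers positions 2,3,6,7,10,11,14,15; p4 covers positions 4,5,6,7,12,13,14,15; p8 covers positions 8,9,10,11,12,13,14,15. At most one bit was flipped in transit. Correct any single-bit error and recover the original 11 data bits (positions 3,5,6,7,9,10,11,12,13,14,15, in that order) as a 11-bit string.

01100010110

s1: b1⊕b3⊕b5⊕b7⊕b9⊕b11⊕b13⊕b15 = 1⊕0⊕1⊕0⊕0⊕1⊕1⊕0 = 0
s2: b2⊕b3⊕b6⊕b7⊕b10⊕b11⊕b14⊕b15 = 1⊕0⊕1⊕0⊕0⊕1⊕1⊕0 = 0
s4: b4⊕b5⊕b6⊕b7⊕b12⊕b13⊕b14⊕b15 = 0⊕1⊕1⊕0⊕0⊕1⊕1⊕0 = 0
s8: b8⊕b9⊕b10⊕b11⊕b12⊕b13⊕b14⊕b15 = 1⊕0⊕0⊕1⊕0⊕1⊕1⊕0 = 0
Syndrome (s8...s1) = 0000 → position 0 (no error).
No correction needed.
Data bits at positions 3,5,6,7,9,10,11,12,13,14,15: 01100010110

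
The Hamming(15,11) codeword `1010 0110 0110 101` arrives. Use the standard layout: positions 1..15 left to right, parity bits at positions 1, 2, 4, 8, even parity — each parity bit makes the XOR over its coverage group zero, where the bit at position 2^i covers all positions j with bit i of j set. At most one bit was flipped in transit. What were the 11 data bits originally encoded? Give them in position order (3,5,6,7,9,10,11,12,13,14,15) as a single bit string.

s1: b1⊕b3⊕b5⊕b7⊕b9⊕b11⊕b13⊕b15 = 1⊕1⊕0⊕1⊕0⊕1⊕1⊕1 = 0
s2: b2⊕b3⊕b6⊕b7⊕b10⊕b11⊕b14⊕b15 = 0⊕1⊕1⊕1⊕1⊕1⊕0⊕1 = 0
s4: b4⊕b5⊕b6⊕b7⊕b12⊕b13⊕b14⊕b15 = 0⊕0⊕1⊕1⊕0⊕1⊕0⊕1 = 0
s8: b8⊕b9⊕b10⊕b11⊕b12⊕b13⊕b14⊕b15 = 0⊕0⊕1⊕1⊕0⊕1⊕0⊕1 = 0
Syndrome (s8...s1) = 0000 → position 0 (no error).
No correction needed.
Data bits at positions 3,5,6,7,9,10,11,12,13,14,15: 10110110101

10110110101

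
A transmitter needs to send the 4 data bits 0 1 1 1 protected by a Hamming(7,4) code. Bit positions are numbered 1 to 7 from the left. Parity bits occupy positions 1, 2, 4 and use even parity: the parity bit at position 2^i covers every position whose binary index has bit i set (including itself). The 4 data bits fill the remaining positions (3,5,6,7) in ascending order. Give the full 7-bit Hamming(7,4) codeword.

0001111

Place data bits at non-power-of-two positions: b3=0, b5=1, b6=1, b7=1.
p1 = XOR of data positions {3,5,7} = 0⊕1⊕1 = 0
p2 = XOR of data positions {3,6,7} = 0⊕1⊕1 = 0
p4 = XOR of data positions {5,6,7} = 1⊕1⊕1 = 1
Codeword b1..b7 = 0001111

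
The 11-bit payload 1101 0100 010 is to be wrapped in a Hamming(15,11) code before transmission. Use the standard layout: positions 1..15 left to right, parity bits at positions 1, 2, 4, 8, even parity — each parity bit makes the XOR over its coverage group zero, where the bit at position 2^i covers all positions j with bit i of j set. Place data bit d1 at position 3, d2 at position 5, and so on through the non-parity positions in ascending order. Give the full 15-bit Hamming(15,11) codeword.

Place data bits at non-power-of-two positions: b3=1, b5=1, b6=0, b7=1, b9=0, b10=1, b11=0, b12=0, b13=0, b14=1, b15=0.
p1 = XOR of data positions {3,5,7,9,11,13,15} = 1⊕1⊕1⊕0⊕0⊕0⊕0 = 1
p2 = XOR of data positions {3,6,7,10,11,14,15} = 1⊕0⊕1⊕1⊕0⊕1⊕0 = 0
p4 = XOR of data positions {5,6,7,12,13,14,15} = 1⊕0⊕1⊕0⊕0⊕1⊕0 = 1
p8 = XOR of data positions {9,10,11,12,13,14,15} = 0⊕1⊕0⊕0⊕0⊕1⊕0 = 0
Codeword b1..b15 = 101110100100010

101110100100010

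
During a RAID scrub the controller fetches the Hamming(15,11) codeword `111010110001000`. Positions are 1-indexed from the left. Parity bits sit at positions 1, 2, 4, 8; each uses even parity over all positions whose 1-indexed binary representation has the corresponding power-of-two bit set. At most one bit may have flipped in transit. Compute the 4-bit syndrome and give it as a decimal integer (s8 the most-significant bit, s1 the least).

6

s1: b1⊕b3⊕b5⊕b7⊕b9⊕b11⊕b13⊕b15 = 1⊕1⊕1⊕1⊕0⊕0⊕0⊕0 = 0
s2: b2⊕b3⊕b6⊕b7⊕b10⊕b11⊕b14⊕b15 = 1⊕1⊕0⊕1⊕0⊕0⊕0⊕0 = 1
s4: b4⊕b5⊕b6⊕b7⊕b12⊕b13⊕b14⊕b15 = 0⊕1⊕0⊕1⊕1⊕0⊕0⊕0 = 1
s8: b8⊕b9⊕b10⊕b11⊕b12⊕b13⊕b14⊕b15 = 1⊕0⊕0⊕0⊕1⊕0⊕0⊕0 = 0
Syndrome (s8...s1) = 0110 → position 6.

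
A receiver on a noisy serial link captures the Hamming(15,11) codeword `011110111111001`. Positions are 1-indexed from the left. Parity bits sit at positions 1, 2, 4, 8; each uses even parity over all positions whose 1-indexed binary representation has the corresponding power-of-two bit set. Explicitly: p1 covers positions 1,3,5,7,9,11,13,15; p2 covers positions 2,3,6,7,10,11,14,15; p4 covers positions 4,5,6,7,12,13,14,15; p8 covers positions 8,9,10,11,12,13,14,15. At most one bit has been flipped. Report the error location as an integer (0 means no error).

s1: b1⊕b3⊕b5⊕b7⊕b9⊕b11⊕b13⊕b15 = 0⊕1⊕1⊕1⊕1⊕1⊕0⊕1 = 0
s2: b2⊕b3⊕b6⊕b7⊕b10⊕b11⊕b14⊕b15 = 1⊕1⊕0⊕1⊕1⊕1⊕0⊕1 = 0
s4: b4⊕b5⊕b6⊕b7⊕b12⊕b13⊕b14⊕b15 = 1⊕1⊕0⊕1⊕1⊕0⊕0⊕1 = 1
s8: b8⊕b9⊕b10⊕b11⊕b12⊕b13⊕b14⊕b15 = 1⊕1⊕1⊕1⊕1⊕0⊕0⊕1 = 0
Syndrome (s8...s1) = 0100 → position 4.

4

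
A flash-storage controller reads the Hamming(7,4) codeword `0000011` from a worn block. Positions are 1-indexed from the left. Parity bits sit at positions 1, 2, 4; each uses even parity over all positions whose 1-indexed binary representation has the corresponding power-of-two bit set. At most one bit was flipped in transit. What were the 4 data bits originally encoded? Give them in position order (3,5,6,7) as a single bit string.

s1: b1⊕b3⊕b5⊕b7 = 0⊕0⊕0⊕1 = 1
s2: b2⊕b3⊕b6⊕b7 = 0⊕0⊕1⊕1 = 0
s4: b4⊕b5⊕b6⊕b7 = 0⊕0⊕1⊕1 = 0
Syndrome (s4...s1) = 001 → position 1.
Flip bit 1: corrected codeword = 1000011
Data bits at positions 3,5,6,7: 0011

0011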